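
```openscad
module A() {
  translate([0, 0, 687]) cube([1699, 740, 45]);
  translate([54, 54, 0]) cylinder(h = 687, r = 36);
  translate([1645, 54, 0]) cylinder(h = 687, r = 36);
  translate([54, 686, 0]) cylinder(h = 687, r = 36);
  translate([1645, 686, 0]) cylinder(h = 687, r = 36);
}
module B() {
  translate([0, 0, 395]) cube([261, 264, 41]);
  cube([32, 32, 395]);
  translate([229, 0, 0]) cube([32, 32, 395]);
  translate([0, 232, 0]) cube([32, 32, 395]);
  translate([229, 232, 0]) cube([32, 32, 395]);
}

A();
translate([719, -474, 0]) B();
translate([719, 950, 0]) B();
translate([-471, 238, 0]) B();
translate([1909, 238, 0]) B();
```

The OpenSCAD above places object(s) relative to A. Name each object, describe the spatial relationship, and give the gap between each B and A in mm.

Each stool's nearest face is 210 mm from the table's bounding box.

A is a table. B is a stool. Four stools sit around the table at the −y, +y, −x, +x sides. The gap between each stool and the table is 210 mm.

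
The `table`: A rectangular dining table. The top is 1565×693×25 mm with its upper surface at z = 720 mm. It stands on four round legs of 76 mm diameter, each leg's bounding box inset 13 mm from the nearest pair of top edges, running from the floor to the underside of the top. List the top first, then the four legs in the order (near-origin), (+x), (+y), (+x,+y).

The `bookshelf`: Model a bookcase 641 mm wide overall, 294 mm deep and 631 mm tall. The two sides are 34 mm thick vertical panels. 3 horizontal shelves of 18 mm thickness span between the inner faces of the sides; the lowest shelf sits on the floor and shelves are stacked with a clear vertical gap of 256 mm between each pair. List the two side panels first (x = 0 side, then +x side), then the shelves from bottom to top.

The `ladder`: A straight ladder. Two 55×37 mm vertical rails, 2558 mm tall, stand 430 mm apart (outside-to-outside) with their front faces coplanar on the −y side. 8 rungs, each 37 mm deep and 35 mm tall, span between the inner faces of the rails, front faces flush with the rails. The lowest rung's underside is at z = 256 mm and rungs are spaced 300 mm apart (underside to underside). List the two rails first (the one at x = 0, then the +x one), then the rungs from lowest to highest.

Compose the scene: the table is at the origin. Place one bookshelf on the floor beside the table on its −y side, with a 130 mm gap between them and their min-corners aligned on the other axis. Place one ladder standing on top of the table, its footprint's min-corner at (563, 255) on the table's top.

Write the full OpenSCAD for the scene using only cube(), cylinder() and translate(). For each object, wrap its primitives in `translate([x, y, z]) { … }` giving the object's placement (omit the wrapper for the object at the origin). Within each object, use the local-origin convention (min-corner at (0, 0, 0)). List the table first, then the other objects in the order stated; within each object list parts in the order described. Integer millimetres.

translate([0, 0, 695]) cube([1565, 693, 25]);
translate([51, 51, 0]) cylinder(h = 695, r = 38);
translate([1514, 51, 0]) cylinder(h = 695, r = 38);
translate([51, 642, 0]) cylinder(h = 695, r = 38);
translate([1514, 642, 0]) cylinder(h = 695, r = 38);
translate([0, -424, 0]) {
  cube([34, 294, 631]);
  translate([607, 0, 0]) cube([34, 294, 631]);
  translate([34, 0, 0]) cube([573, 294, 18]);
  translate([34, 0, 274]) cube([573, 294, 18]);
  translate([34, 0, 548]) cube([573, 294, 18]);
}
translate([563, 255, 720]) {
  cube([55, 37, 2558]);
  translate([375, 0, 0]) cube([55, 37, 2558]);
  translate([55, 0, 256]) cube([320, 37, 35]);
  translate([55, 0, 556]) cube([320, 37, 35]);
  translate([55, 0, 856]) cube([320, 37, 35]);
  translate([55, 0, 1156]) cube([320, 37, 35]);
  translate([55, 0, 1456]) cube([320, 37, 35]);
  translate([55, 0, 1756]) cube([320, 37, 35]);
  translate([55, 0, 2056]) cube([320, 37, 35]);
  translate([55, 0, 2356]) cube([320, 37, 35]);
}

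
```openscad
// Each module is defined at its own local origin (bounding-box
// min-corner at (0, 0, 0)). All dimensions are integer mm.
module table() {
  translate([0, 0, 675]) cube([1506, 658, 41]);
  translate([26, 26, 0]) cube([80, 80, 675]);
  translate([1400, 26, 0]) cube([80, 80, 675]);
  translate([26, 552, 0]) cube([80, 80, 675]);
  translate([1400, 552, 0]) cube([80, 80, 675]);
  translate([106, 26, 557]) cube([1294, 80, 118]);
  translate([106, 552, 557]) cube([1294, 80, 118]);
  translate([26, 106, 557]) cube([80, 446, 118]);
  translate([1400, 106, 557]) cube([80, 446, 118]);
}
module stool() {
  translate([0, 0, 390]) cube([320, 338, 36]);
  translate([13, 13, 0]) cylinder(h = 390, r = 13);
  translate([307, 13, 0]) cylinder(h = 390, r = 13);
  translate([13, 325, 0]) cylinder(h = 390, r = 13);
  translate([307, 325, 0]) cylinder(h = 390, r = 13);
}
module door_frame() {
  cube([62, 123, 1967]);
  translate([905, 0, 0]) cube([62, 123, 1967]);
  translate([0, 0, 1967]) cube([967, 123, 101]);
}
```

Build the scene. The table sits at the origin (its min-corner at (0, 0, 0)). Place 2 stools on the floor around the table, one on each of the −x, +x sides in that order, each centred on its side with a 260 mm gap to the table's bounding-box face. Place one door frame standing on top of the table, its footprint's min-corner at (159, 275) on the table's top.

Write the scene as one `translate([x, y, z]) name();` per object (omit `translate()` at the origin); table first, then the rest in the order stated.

table();
translate([-580, 160, 0]) stool();
translate([1766, 160, 0]) stool();
translate([159, 275, 716]) door_frame();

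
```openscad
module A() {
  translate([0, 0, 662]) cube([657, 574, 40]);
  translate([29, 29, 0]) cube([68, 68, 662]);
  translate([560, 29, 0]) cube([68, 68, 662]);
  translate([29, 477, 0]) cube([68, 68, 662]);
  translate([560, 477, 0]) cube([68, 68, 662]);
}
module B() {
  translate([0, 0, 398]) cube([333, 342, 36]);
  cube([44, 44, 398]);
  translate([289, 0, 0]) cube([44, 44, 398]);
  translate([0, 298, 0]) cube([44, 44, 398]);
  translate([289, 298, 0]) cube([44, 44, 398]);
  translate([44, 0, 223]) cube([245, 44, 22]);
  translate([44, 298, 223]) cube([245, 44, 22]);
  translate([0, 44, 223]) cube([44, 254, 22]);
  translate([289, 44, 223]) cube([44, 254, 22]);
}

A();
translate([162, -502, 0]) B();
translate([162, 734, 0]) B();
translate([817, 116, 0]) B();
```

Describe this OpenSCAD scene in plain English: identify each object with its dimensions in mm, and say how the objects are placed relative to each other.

A is a table: top 657 mm (x) × 574 mm (y), 40 mm thick, upper face at z = 702 mm, on four 68×68 mm square legs, each inset 29 mm from the nearest pair of top edges, running from z = 0 to the bottom of the top.

B is a four-legged stool. The seat is a 333×342×36 mm slab whose top surface is at z = 434 mm; four square legs, each 44×44 mm in cross-section, run from the floor (z = 0) to the underside of the seat, each flush with a corner of the seat. Four stretchers, 44 mm wide and 22 mm tall, connect adjacent legs with their undersides at z = 223 mm, each running between the inner faces of the legs it joins and aligned with the legs' outer faces on the other axis.

Three stools sit around the table at the −y, +y, +x sides.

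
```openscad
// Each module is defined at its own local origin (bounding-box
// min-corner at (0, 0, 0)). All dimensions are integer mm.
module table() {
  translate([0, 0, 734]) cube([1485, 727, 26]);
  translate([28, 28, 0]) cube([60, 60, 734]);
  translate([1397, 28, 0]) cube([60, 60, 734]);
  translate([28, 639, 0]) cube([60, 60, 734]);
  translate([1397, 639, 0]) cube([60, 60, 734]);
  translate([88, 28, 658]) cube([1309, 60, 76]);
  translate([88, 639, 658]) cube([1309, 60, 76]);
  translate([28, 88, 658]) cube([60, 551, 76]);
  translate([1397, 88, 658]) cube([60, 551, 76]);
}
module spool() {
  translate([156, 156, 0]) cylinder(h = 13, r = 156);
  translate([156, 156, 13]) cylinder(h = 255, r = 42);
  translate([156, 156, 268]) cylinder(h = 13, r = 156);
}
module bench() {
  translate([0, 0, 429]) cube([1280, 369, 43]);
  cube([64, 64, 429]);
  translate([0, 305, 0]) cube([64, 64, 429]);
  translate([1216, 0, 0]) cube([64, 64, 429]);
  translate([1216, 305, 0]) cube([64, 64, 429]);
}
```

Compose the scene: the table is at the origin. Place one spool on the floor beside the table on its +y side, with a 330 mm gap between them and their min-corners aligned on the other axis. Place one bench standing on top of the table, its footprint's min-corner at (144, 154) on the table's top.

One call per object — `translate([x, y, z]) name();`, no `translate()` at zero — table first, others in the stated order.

table();
translate([0, 1057, 0]) spool();
translate([144, 154, 760]) bench();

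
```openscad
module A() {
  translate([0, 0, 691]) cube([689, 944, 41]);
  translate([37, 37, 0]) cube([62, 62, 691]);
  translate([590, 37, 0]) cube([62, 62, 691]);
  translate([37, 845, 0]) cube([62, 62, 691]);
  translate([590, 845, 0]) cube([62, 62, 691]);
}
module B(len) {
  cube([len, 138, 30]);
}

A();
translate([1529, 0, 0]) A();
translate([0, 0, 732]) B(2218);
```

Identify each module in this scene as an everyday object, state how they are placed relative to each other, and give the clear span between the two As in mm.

A is a table. B is a beam. A beam spans the tops of two tables. The clear span between the two tables is 840 mm.

Second table starts at x = 1529; first ends at x = 689; clear span = 1529 − 689 = 840 mm.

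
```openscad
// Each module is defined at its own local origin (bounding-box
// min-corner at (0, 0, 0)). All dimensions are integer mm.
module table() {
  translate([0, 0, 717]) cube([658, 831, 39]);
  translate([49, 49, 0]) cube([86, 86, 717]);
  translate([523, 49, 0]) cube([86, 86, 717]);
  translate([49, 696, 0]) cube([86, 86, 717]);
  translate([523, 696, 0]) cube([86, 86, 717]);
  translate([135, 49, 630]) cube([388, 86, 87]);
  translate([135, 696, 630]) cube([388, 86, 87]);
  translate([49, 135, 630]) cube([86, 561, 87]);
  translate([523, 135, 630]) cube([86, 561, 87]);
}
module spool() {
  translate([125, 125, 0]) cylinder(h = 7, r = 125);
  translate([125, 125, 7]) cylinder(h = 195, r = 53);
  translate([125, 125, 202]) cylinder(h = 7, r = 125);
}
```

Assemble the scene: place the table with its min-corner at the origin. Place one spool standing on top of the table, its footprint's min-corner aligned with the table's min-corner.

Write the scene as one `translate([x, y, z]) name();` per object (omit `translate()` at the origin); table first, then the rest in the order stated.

table();
translate([0, 0, 756]) spool();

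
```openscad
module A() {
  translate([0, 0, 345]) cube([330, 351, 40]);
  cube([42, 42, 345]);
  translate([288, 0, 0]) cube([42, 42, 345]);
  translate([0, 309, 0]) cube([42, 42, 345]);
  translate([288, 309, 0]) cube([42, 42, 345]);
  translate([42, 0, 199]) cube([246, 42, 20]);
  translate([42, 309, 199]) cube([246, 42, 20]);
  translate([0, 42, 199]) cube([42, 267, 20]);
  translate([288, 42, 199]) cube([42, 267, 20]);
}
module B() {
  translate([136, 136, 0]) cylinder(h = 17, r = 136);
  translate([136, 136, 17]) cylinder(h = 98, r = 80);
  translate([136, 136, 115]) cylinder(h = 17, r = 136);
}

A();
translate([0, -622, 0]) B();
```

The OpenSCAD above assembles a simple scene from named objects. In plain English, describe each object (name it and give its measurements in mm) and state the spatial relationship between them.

A is a four-legged stool. The seat is a 330×351×40 mm slab whose top surface is at z = 385 mm; four square legs, each 42×42 mm in cross-section, run from the floor (z = 0) to the underside of the seat, each flush with a corner of the seat. Four stretchers, 42 mm wide and 20 mm tall, connect adjacent legs with their undersides at z = 199 mm, each running between the inner faces of the legs it joins and aligned with the legs' outer faces on the other axis.

B is a spool: two coaxial disc flanges of radius 136 mm and thickness 17 mm, joined by a core cylinder of radius 80 mm and height 98 mm. The lower flange rests on z = 0 and the three cylinders share a vertical axis.

The spool is on the floor beside the stool on its −y side.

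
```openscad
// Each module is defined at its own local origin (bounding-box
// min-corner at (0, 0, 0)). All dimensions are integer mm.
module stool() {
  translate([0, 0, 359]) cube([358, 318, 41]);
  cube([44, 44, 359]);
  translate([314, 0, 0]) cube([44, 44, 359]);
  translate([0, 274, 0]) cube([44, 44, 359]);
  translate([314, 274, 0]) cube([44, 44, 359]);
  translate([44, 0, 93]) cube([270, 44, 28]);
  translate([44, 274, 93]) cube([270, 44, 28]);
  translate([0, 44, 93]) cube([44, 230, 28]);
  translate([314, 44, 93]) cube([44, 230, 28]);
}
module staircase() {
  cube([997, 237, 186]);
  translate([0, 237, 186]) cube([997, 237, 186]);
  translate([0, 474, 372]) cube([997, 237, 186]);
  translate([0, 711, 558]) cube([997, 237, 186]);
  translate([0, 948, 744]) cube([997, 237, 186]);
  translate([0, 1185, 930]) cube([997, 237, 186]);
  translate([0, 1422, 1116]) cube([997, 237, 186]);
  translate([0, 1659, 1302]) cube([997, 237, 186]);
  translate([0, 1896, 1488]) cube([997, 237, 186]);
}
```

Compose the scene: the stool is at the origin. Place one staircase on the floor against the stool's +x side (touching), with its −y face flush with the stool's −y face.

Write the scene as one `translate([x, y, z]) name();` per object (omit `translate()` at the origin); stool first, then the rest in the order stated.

stool();
translate([358, 0, 0]) staircase();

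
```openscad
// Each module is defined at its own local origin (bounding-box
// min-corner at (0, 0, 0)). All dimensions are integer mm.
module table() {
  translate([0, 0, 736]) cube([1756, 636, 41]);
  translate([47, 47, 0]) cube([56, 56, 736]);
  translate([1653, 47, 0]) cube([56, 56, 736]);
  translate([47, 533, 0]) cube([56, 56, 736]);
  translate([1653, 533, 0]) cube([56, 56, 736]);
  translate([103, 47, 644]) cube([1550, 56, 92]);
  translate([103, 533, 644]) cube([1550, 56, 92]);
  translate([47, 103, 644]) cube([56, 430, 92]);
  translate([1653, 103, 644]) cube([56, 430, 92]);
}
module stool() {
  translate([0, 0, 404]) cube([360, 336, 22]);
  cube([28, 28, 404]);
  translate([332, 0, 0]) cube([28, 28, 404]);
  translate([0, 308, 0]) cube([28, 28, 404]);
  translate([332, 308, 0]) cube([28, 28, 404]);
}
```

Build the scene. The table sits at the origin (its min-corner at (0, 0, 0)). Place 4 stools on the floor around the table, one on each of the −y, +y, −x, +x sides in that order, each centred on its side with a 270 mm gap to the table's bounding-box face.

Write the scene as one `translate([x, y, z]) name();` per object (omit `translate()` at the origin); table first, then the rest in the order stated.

table();
translate([698, -606, 0]) stool();
translate([698, 906, 0]) stool();
translate([-630, 150, 0]) stool();
translate([2026, 150, 0]) stool();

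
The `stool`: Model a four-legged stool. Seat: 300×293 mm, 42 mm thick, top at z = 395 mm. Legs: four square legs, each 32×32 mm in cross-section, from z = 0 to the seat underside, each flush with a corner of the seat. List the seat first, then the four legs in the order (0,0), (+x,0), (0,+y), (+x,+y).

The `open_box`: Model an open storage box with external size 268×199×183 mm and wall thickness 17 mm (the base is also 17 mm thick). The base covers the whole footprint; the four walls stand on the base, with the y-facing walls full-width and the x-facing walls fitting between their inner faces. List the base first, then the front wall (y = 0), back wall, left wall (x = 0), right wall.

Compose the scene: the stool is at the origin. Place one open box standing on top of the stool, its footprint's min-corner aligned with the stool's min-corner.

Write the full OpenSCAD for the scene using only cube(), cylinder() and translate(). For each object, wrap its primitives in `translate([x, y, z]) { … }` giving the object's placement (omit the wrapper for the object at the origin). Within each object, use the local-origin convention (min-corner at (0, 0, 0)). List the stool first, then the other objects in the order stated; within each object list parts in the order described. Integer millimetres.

translate([0, 0, 353]) cube([300, 293, 42]);
cube([32, 32, 353]);
translate([268, 0, 0]) cube([32, 32, 353]);
translate([0, 261, 0]) cube([32, 32, 353]);
translate([268, 261, 0]) cube([32, 32, 353]);
translate([0, 0, 395]) {
  cube([268, 199, 17]);
  translate([0, 0, 17]) cube([268, 17, 166]);
  translate([0, 182, 17]) cube([268, 17, 166]);
  translate([0, 17, 17]) cube([17, 165, 166]);
  translate([251, 17, 17]) cube([17, 165, 166]);
}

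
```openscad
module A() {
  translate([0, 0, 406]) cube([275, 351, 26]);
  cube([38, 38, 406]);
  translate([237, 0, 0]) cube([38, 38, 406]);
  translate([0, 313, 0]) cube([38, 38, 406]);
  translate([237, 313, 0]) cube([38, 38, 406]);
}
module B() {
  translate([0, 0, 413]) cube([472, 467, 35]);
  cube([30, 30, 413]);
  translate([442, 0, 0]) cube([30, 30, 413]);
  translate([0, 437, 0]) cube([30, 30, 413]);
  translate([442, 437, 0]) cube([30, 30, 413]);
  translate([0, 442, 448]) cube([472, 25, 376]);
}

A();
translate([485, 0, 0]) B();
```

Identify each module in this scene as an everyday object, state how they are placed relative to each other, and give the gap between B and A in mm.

The chair's nearest face is 210 mm from the stool's +x face.

A is a stool. B is a chair. The chair is on the floor beside the stool on its +x side. The gap between the chair and the stool is 210 mm.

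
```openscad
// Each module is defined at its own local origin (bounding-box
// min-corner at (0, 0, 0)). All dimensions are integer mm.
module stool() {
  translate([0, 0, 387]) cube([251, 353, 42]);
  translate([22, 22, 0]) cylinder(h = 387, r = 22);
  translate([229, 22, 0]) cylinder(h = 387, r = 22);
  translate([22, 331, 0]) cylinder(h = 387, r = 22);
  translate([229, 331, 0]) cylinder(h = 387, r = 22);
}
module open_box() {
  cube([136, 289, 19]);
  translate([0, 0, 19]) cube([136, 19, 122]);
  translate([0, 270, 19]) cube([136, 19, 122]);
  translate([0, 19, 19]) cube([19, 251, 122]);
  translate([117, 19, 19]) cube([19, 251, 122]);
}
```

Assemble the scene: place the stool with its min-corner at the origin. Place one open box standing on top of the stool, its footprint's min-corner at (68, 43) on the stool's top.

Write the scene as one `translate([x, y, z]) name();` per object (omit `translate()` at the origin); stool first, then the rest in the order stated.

stool();
translate([68, 43, 429]) open_box();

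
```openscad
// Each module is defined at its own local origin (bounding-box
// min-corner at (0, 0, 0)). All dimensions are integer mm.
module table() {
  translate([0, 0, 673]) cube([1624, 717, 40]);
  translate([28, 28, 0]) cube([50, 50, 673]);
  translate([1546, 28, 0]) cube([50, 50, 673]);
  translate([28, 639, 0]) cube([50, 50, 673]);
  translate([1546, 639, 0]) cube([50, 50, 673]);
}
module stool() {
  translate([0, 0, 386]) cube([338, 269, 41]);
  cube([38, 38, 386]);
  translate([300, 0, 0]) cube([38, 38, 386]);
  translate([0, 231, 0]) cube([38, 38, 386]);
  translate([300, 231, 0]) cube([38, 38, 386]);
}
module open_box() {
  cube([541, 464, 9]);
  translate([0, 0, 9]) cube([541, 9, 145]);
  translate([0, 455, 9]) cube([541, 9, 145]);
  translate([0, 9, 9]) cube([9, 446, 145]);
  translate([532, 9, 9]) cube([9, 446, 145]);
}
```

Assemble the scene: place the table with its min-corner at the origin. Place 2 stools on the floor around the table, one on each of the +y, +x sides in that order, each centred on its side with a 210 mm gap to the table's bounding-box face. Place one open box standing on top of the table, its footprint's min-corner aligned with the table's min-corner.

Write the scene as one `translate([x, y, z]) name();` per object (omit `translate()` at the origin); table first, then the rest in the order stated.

table();
translate([643, 927, 0]) stool();
translate([1834, 224, 0]) stool();
translate([0, 0, 713]) open_box();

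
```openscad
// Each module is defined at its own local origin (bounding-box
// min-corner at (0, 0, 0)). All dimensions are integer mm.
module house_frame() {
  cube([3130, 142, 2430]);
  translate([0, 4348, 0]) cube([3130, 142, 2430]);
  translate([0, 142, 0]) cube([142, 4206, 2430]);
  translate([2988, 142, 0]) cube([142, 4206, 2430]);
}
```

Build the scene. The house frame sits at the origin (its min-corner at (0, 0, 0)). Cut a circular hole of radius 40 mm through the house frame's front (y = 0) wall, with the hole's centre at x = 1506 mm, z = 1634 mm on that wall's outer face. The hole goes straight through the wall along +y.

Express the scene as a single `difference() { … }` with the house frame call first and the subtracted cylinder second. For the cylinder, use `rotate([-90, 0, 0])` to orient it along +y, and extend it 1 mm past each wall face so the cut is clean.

difference() {
  house_frame();
  translate([1506, -1, 1634]) rotate([-90, 0, 0]) cylinder(h = 144, r = 40);
}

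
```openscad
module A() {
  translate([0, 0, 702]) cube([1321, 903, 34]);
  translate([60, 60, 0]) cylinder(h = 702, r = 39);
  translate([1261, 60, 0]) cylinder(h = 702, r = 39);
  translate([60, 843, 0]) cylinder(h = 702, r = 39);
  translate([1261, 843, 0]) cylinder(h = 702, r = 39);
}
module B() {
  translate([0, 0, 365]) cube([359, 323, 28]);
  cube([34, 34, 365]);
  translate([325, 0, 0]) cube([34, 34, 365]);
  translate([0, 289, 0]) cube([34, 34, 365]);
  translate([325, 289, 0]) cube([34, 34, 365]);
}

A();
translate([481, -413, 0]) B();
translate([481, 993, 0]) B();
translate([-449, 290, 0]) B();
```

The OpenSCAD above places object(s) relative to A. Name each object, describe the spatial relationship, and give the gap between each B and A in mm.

A is a table. B is a stool. Three stools sit around the table at the −y, +y, −x sides. The gap between each stool and the table is 90 mm.

Each stool's nearest face is 90 mm from the table's bounding box.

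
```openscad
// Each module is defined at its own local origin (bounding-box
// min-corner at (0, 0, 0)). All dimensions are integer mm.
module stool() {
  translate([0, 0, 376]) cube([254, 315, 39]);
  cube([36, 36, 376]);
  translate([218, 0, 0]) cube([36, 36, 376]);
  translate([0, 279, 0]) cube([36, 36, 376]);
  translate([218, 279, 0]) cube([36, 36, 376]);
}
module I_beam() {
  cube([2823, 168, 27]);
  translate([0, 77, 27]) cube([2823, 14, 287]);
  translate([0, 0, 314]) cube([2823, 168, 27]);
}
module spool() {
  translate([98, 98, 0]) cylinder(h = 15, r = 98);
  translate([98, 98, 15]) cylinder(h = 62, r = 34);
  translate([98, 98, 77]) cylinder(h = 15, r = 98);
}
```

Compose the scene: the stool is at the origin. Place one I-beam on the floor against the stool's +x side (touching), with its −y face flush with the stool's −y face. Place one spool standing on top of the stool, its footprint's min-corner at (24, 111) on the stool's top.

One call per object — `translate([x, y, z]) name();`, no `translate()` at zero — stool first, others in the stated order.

stool();
translate([254, 0, 0]) I_beam();
translate([24, 111, 415]) spool();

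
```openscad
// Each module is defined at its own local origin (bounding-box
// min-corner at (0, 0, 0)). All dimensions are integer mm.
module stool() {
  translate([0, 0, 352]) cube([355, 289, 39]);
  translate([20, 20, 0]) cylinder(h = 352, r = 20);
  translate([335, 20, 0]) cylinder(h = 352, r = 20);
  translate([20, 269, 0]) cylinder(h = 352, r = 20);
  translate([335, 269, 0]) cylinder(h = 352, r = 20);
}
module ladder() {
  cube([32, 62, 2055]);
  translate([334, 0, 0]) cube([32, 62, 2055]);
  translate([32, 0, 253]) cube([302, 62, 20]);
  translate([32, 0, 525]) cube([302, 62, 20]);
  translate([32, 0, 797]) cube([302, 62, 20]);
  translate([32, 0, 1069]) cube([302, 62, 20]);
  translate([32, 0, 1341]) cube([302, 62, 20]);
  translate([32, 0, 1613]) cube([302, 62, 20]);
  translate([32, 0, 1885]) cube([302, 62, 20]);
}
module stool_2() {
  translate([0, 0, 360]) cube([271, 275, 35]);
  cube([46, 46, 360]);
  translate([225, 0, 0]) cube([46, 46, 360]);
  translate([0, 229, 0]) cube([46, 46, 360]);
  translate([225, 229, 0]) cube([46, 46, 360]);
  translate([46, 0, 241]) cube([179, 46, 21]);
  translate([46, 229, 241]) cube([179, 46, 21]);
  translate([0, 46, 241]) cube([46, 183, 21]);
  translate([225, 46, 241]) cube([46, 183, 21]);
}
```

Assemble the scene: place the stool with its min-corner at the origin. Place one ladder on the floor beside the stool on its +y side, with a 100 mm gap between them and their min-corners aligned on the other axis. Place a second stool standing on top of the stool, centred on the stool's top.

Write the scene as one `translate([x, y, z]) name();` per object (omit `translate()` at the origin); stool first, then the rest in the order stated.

stool();
translate([0, 389, 0]) ladder();
translate([42, 7, 391]) stool_2();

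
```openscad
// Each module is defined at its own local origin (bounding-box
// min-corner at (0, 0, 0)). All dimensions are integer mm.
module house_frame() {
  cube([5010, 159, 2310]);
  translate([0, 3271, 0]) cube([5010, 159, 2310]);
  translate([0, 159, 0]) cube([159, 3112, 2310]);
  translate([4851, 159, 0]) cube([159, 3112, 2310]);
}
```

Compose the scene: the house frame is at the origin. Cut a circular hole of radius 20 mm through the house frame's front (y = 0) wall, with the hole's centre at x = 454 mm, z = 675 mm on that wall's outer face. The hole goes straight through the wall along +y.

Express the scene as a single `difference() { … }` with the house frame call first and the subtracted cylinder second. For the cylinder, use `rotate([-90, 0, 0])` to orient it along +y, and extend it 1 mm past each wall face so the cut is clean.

difference() {
  house_frame();
  translate([454, -1, 675]) rotate([-90, 0, 0]) cylinder(h = 161, r = 20);
}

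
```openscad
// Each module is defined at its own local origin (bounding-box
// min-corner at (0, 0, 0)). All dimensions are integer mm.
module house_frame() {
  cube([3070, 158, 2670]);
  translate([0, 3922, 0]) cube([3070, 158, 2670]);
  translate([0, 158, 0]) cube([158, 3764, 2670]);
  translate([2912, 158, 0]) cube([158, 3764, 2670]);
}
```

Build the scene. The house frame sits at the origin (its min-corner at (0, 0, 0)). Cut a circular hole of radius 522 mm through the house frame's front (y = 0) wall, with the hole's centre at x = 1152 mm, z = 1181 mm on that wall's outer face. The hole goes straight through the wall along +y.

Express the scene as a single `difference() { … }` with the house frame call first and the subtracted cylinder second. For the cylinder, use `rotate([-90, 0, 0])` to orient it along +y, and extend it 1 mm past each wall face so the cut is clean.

difference() {
  house_frame();
  translate([1152, -1, 1181]) rotate([-90, 0, 0]) cylinder(h = 160, r = 522);
}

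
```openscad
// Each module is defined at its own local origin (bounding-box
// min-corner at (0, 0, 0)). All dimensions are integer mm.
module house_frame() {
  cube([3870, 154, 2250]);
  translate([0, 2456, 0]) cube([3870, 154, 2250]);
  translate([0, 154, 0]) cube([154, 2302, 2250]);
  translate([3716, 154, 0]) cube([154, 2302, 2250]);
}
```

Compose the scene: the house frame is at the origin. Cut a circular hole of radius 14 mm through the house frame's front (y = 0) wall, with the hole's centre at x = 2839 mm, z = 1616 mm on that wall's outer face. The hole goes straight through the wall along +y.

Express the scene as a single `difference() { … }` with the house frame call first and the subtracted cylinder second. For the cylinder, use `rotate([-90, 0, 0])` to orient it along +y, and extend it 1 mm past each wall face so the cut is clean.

difference() {
  house_frame();
  translate([2839, -1, 1616]) rotate([-90, 0, 0]) cylinder(h = 156, r = 14);
}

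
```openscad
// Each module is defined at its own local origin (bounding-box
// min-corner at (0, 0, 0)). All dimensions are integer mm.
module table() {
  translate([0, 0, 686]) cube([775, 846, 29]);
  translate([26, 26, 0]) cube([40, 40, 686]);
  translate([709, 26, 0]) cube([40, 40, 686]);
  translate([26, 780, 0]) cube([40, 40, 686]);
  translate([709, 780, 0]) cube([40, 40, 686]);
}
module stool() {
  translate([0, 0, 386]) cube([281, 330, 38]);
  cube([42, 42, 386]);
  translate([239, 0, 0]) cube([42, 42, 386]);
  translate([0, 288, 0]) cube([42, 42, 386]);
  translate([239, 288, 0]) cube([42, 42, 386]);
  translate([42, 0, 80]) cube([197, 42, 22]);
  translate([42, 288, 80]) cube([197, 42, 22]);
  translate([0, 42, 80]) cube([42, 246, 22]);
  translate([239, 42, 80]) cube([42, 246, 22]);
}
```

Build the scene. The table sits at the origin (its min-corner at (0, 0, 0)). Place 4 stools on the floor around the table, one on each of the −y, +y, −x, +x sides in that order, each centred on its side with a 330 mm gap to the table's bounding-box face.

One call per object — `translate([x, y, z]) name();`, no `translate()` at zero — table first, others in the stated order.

table();
translate([247, -660, 0]) stool();
translate([247, 1176, 0]) stool();
translate([-611, 258, 0]) stool();
translate([1105, 258, 0]) stool();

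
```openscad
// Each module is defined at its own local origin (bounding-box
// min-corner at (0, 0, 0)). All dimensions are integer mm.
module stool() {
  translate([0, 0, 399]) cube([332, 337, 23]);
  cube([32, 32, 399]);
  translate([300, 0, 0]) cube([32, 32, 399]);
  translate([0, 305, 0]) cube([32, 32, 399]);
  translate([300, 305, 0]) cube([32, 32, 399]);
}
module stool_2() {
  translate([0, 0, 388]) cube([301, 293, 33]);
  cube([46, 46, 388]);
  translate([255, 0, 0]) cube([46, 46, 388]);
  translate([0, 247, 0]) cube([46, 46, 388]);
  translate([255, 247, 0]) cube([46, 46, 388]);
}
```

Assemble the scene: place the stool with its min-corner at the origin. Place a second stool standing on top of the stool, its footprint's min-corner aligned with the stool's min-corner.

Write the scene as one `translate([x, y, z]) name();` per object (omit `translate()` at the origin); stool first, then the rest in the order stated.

stool();
translate([0, 0, 422]) stool_2();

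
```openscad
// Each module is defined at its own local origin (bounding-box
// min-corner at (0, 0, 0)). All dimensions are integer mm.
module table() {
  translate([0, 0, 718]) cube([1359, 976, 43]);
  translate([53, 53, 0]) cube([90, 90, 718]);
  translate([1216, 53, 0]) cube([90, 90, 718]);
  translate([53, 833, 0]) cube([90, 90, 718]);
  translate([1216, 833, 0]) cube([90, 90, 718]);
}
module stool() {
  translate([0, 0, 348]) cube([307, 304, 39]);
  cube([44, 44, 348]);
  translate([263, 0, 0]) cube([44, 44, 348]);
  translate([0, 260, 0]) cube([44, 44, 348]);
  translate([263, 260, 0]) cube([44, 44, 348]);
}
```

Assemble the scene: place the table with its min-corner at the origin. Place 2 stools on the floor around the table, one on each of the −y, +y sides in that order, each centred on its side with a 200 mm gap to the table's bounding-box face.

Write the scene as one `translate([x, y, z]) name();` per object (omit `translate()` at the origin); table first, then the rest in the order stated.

table();
translate([526, -504, 0]) stool();
translate([526, 1176, 0]) stool();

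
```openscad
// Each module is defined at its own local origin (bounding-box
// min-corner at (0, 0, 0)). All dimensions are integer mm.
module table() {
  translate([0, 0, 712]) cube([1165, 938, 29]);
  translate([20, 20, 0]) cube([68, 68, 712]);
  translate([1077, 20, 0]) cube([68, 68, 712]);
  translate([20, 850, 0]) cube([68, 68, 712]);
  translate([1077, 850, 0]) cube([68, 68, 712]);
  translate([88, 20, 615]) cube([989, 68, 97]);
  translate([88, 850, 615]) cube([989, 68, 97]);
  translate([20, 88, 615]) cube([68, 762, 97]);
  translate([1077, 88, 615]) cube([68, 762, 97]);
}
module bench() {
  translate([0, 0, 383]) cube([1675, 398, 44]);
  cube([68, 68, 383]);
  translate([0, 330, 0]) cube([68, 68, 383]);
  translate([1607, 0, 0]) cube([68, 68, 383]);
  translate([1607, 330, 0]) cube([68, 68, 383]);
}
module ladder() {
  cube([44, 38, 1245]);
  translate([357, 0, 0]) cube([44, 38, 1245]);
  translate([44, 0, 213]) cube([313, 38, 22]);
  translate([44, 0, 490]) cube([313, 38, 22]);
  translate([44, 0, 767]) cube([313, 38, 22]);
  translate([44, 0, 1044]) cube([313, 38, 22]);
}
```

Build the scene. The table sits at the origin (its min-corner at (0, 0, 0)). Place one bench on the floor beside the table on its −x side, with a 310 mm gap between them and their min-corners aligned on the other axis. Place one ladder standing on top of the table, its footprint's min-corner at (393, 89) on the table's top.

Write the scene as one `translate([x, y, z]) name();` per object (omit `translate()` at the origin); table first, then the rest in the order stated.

table();
translate([-1985, 0, 0]) bench();
translate([393, 89, 741]) ladder();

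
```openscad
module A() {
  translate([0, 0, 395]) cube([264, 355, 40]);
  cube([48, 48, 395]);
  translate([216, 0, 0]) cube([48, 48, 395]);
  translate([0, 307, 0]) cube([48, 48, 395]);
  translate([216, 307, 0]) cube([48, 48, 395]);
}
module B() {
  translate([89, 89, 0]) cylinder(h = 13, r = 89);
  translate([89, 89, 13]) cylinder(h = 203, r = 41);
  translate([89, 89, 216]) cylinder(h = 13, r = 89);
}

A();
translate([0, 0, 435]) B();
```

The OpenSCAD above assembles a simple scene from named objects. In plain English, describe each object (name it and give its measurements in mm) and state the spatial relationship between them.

A is a four-legged stool. The seat is 264×355 mm, 40 mm thick, top at z = 435 mm. It stands on four square legs, each 48×48 mm in cross-section, from z = 0 to the seat underside, each flush with a corner of the seat.

B is a spool: two coaxial disc flanges of radius 89 mm and thickness 13 mm, joined by a core cylinder of radius 41 mm and height 203 mm. The lower flange rests on z = 0 and the three cylinders share a vertical axis.

The spool is on top of the stool.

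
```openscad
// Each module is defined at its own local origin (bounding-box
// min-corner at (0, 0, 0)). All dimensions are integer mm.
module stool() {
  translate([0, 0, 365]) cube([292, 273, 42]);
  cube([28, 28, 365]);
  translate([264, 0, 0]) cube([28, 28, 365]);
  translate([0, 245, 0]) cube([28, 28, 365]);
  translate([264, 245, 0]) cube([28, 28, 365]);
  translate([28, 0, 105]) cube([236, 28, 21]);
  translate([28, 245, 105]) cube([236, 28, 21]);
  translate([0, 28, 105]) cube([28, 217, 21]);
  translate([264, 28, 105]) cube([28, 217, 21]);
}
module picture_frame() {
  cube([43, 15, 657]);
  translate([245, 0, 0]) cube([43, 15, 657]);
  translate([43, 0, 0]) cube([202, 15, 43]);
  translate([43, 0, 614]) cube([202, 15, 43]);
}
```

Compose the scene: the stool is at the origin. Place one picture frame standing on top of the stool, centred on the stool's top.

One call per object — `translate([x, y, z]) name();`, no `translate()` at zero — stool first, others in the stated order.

stool();
translate([2, 129, 407]) picture_frame();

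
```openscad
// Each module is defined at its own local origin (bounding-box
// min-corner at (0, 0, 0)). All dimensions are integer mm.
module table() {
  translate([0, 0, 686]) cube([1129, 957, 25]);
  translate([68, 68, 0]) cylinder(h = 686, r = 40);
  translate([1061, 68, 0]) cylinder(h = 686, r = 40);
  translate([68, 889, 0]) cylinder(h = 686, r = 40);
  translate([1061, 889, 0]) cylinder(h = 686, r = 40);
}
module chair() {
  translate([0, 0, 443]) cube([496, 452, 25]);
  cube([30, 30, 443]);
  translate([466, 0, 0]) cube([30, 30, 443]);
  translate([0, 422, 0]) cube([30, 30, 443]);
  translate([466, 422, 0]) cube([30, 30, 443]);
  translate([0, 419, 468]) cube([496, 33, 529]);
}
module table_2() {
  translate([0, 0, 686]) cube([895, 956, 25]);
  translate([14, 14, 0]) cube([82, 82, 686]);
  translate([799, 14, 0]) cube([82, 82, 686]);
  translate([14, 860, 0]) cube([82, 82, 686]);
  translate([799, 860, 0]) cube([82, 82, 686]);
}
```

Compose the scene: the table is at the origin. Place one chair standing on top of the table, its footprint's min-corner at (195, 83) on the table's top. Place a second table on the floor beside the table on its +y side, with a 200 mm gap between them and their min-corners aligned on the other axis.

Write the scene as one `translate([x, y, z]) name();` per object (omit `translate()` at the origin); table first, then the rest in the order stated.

table();
translate([195, 83, 711]) chair();
translate([0, 1157, 0]) table_2();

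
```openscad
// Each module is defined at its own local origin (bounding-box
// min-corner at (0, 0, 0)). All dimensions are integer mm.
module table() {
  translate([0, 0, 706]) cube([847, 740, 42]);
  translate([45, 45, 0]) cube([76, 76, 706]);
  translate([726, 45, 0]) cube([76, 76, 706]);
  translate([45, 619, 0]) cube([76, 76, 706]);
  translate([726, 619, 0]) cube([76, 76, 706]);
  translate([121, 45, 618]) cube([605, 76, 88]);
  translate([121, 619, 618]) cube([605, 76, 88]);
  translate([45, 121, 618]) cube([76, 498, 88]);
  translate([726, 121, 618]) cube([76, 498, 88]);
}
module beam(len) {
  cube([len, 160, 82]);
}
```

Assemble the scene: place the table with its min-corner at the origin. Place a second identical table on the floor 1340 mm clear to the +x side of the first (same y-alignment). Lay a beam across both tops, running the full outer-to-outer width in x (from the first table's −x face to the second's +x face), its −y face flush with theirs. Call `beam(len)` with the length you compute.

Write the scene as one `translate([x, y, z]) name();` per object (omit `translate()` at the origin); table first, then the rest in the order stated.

table();
translate([2187, 0, 0]) table();
translate([0, 0, 748]) beam(3034);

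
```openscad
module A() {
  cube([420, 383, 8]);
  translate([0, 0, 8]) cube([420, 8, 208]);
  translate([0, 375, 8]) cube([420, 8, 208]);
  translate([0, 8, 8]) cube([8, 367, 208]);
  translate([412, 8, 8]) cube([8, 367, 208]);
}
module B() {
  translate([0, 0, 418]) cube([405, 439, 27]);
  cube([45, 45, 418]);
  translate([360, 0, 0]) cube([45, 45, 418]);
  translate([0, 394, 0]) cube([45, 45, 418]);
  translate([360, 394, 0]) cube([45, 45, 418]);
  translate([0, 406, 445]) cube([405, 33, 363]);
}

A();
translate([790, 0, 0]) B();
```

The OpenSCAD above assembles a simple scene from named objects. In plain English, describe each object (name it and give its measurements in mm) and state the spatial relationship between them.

A is an open storage box with external size 420×383×216 mm and wall thickness 8 mm (the base is also 8 mm thick). The base covers the whole footprint; the four walls stand on the base, with the y-facing walls full-width and the x-facing walls fitting between their inner faces.

B is a chair. The seat is a 405×439×27 mm slab with its top at z = 445 mm, on four 45×45 mm corner legs (flush with the seat edges, standing on z = 0). A flat backrest 33 mm thick, 363 mm tall, spans the full seat width and rises from the seat top along its +y edge, rear face flush with the rear of the seat.

The chair is on the floor beside the open box on its +x side.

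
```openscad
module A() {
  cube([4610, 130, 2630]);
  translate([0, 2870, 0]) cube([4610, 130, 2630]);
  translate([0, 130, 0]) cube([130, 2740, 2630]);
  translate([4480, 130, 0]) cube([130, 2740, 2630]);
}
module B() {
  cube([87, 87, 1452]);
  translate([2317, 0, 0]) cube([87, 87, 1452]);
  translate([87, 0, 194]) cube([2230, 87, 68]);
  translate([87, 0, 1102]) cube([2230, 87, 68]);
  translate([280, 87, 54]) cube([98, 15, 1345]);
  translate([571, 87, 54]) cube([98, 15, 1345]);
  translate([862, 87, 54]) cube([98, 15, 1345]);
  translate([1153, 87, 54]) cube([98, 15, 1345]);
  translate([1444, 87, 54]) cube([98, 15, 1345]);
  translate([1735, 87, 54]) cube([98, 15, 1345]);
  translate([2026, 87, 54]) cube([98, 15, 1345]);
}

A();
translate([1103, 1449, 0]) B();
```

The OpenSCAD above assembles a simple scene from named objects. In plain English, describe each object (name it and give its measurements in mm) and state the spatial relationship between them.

A is the wall frame of a small rectangular building: four walls, each 2630 mm tall and 130 mm thick, enclosing a footprint 4610 mm (x) by 3000 mm (y) outside-to-outside, with no floor or roof. The front and back walls (the −y and +y sides) span the full width; the two side walls fit between them.

B is a fence section. Two 87×87 mm posts, 1452 mm tall, stand on the floor with a clear span of 2230 mm between their inner faces. Two horizontal rails of 87×68 mm section span the gap between the posts with their undersides at z = 194 mm and z = 1102 mm, flush with the posts' −y face. 7 pickets, each 98 mm wide, 15 mm thick and 1345 mm tall, are fixed to the +y face of the rails with their bottoms at z = 54 mm, evenly spaced across the span with equal gaps (rounded down to the nearest mm) at the −x end and between each pair — any rounding remainder accumulates at the +x end.

The fence section sits inside the house frame, centred.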